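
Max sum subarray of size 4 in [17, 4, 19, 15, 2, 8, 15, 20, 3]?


[0:4]: 55
[1:5]: 40
[2:6]: 44
[3:7]: 40
[4:8]: 45
[5:9]: 46

Max: 55 at [0:4]


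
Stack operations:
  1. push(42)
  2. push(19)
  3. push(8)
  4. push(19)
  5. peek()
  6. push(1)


push(42) -> [42]
push(19) -> [42, 19]
push(8) -> [42, 19, 8]
push(19) -> [42, 19, 8, 19]
peek()->19
push(1) -> [42, 19, 8, 19, 1]

Final stack: [42, 19, 8, 19, 1]


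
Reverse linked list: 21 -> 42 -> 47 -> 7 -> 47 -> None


Step 1: curr=21, set curr.next=prev(None) | reversed so far: 21
Step 2: curr=42, set curr.next=prev(21) | reversed so far: 42 -> 21
Step 3: curr=47, set curr.next=prev(42) | reversed so far: 47 -> 42 -> 21
Step 4: curr=7, set curr.next=prev(47) | reversed so far: 7 -> 47 -> 42 -> 21
Step 5: curr=47, set curr.next=prev(7) | reversed so far: 47 -> 7 -> 47 -> 42 -> 21

47 -> 7 -> 47 -> 42 -> 21 -> None


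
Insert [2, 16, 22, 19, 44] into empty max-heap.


Insert 2: [2]
Insert 16: [16, 2]
Insert 22: [22, 2, 16]
Insert 19: [22, 19, 16, 2]
Insert 44: [44, 22, 16, 2, 19]

Final heap: [44, 22, 16, 2, 19]


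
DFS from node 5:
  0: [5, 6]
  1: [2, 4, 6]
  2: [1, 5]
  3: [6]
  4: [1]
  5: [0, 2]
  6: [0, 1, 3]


Visit 5, push [2, 0]
Visit 0, push [6]
Visit 6, push [3, 1]
Visit 1, push [4, 2]
Visit 2, push []
Visit 4, push []
Visit 3, push []

DFS order: [5, 0, 6, 1, 2, 4, 3]


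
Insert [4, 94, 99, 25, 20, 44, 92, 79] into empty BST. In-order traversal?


Insert 4: root
Insert 94: R from 4
Insert 99: R from 4 -> R from 94
Insert 25: R from 4 -> L from 94
Insert 20: R from 4 -> L from 94 -> L from 25
Insert 44: R from 4 -> L from 94 -> R from 25
Insert 92: R from 4 -> L from 94 -> R from 25 -> R from 44
Insert 79: R from 4 -> L from 94 -> R from 25 -> R from 44 -> L from 92

In-order: [4, 20, 25, 44, 79, 92, 94, 99]


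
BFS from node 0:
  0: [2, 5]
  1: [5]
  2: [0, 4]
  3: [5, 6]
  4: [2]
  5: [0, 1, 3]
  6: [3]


Visit 0, enqueue [2, 5]
Visit 2, enqueue [4]
Visit 5, enqueue [1, 3]
Visit 4, enqueue []
Visit 1, enqueue []
Visit 3, enqueue [6]
Visit 6, enqueue []

BFS order: [0, 2, 5, 4, 1, 3, 6]


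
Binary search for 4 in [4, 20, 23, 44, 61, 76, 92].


Step 1: lo=0, hi=6, mid=3, val=44
Step 2: lo=0, hi=2, mid=1, val=20
Step 3: lo=0, hi=0, mid=0, val=4

Found at index 0


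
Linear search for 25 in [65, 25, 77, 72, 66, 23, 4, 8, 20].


i=0: 65!=25
i=1: 25==25 found!

Found at 1, 2 comps


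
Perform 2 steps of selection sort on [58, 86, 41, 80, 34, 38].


Initial: [58, 86, 41, 80, 34, 38]
Step 1: min=34 at 4
  Swap: [34, 86, 41, 80, 58, 38]
Step 2: min=38 at 5
  Swap: [34, 38, 41, 80, 58, 86]

After 2 steps: [34, 38, 41, 80, 58, 86]


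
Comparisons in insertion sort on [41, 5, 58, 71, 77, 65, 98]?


Algorithm: insertion sort
Input: [41, 5, 58, 71, 77, 65, 98]
Sorted: [5, 41, 58, 65, 71, 77, 98]

8


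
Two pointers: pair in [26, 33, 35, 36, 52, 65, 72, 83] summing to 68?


lo=0(26)+hi=7(83)=109
lo=0(26)+hi=6(72)=98
lo=0(26)+hi=5(65)=91
lo=0(26)+hi=4(52)=78
lo=0(26)+hi=3(36)=62
lo=1(33)+hi=3(36)=69
lo=1(33)+hi=2(35)=68

Yes: 33+35=68


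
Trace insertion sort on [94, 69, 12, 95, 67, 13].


Initial: [94, 69, 12, 95, 67, 13]
Insert 69: [69, 94, 12, 95, 67, 13]
Insert 12: [12, 69, 94, 95, 67, 13]
Insert 95: [12, 69, 94, 95, 67, 13]
Insert 67: [12, 67, 69, 94, 95, 13]
Insert 13: [12, 13, 67, 69, 94, 95]

Sorted: [12, 13, 67, 69, 94, 95]


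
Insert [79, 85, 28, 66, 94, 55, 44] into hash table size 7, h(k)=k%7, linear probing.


Insert 79: h=2 -> slot 2
Insert 85: h=1 -> slot 1
Insert 28: h=0 -> slot 0
Insert 66: h=3 -> slot 3
Insert 94: h=3, 1 probes -> slot 4
Insert 55: h=6 -> slot 6
Insert 44: h=2, 3 probes -> slot 5

Table: [28, 85, 79, 66, 94, 44, 55]


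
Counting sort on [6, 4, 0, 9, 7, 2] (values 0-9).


Input: [6, 4, 0, 9, 7, 2]
Counts: [1, 0, 1, 0, 1, 0, 1, 1, 0, 1]

Sorted: [0, 2, 4, 6, 7, 9]


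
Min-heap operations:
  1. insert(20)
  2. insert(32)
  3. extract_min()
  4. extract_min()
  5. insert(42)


insert(20) -> [20]
insert(32) -> [20, 32]
extract_min()->20, [32]
extract_min()->32, []
insert(42) -> [42]

Final heap: [42]


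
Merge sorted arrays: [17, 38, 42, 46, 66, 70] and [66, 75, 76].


Take 17 from A
Take 38 from A
Take 42 from A
Take 46 from A
Take 66 from A
Take 66 from B
Take 70 from A

Merged: [17, 38, 42, 46, 66, 66, 70, 75, 76]


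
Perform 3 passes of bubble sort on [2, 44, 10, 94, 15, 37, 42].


Initial: [2, 44, 10, 94, 15, 37, 42]
Pass 1: [2, 10, 44, 15, 37, 42, 94] (4 swaps)
Pass 2: [2, 10, 15, 37, 42, 44, 94] (3 swaps)
Pass 3: [2, 10, 15, 37, 42, 44, 94] (0 swaps)

After 3 passes: [2, 10, 15, 37, 42, 44, 94]


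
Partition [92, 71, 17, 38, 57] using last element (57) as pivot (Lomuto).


Pivot: 57
  17 <= 57: swap -> [17, 71, 92, 38, 57]
  38 <= 57: swap -> [17, 38, 92, 71, 57]
Place pivot at 2: [17, 38, 57, 71, 92]

Partitioned: [17, 38, 57, 71, 92]


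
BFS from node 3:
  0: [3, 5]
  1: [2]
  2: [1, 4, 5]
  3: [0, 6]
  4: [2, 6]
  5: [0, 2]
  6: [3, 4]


Visit 3, enqueue [0, 6]
Visit 0, enqueue [5]
Visit 6, enqueue [4]
Visit 5, enqueue [2]
Visit 4, enqueue []
Visit 2, enqueue [1]
Visit 1, enqueue []

BFS order: [3, 0, 6, 5, 4, 2, 1]


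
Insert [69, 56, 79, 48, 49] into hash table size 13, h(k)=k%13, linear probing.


Insert 69: h=4 -> slot 4
Insert 56: h=4, 1 probes -> slot 5
Insert 79: h=1 -> slot 1
Insert 48: h=9 -> slot 9
Insert 49: h=10 -> slot 10

Table: [None, 79, None, None, 69, 56, None, None, None, 48, 49, None, None]


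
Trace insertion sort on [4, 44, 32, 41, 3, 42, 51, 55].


Initial: [4, 44, 32, 41, 3, 42, 51, 55]
Insert 44: [4, 44, 32, 41, 3, 42, 51, 55]
Insert 32: [4, 32, 44, 41, 3, 42, 51, 55]
Insert 41: [4, 32, 41, 44, 3, 42, 51, 55]
Insert 3: [3, 4, 32, 41, 44, 42, 51, 55]
Insert 42: [3, 4, 32, 41, 42, 44, 51, 55]
Insert 51: [3, 4, 32, 41, 42, 44, 51, 55]
Insert 55: [3, 4, 32, 41, 42, 44, 51, 55]

Sorted: [3, 4, 32, 41, 42, 44, 51, 55]


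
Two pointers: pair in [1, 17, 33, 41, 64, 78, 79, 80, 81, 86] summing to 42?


lo=0(1)+hi=9(86)=87
lo=0(1)+hi=8(81)=82
lo=0(1)+hi=7(80)=81
lo=0(1)+hi=6(79)=80
lo=0(1)+hi=5(78)=79
lo=0(1)+hi=4(64)=65
lo=0(1)+hi=3(41)=42

Yes: 1+41=42


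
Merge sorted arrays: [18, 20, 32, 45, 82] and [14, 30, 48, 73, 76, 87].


Take 14 from B
Take 18 from A
Take 20 from A
Take 30 from B
Take 32 from A
Take 45 from A
Take 48 from B
Take 73 from B
Take 76 from B
Take 82 from A

Merged: [14, 18, 20, 30, 32, 45, 48, 73, 76, 82, 87]


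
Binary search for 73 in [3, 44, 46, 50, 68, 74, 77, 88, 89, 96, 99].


Step 1: lo=0, hi=10, mid=5, val=74
Step 2: lo=0, hi=4, mid=2, val=46
Step 3: lo=3, hi=4, mid=3, val=50
Step 4: lo=4, hi=4, mid=4, val=68

Not found


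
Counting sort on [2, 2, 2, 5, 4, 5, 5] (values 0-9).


Input: [2, 2, 2, 5, 4, 5, 5]
Counts: [0, 0, 3, 0, 1, 3, 0, 0, 0, 0]

Sorted: [2, 2, 2, 4, 5, 5, 5]


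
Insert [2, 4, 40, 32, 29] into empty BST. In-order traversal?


Insert 2: root
Insert 4: R from 2
Insert 40: R from 2 -> R from 4
Insert 32: R from 2 -> R from 4 -> L from 40
Insert 29: R from 2 -> R from 4 -> L from 40 -> L from 32

In-order: [2, 4, 29, 32, 40]


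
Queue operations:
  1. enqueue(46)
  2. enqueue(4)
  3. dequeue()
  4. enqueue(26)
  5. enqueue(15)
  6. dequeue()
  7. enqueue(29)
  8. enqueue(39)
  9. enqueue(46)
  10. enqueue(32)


enqueue(46) -> [46]
enqueue(4) -> [46, 4]
dequeue()->46, [4]
enqueue(26) -> [4, 26]
enqueue(15) -> [4, 26, 15]
dequeue()->4, [26, 15]
enqueue(29) -> [26, 15, 29]
enqueue(39) -> [26, 15, 29, 39]
enqueue(46) -> [26, 15, 29, 39, 46]
enqueue(32) -> [26, 15, 29, 39, 46, 32]

Final queue: [26, 15, 29, 39, 46, 32]


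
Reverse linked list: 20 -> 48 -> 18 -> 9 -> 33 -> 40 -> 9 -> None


Step 1: curr=20, set curr.next=prev(None) | reversed so far: 20
Step 2: curr=48, set curr.next=prev(20) | reversed so far: 48 -> 20
Step 3: curr=18, set curr.next=prev(48) | reversed so far: 18 -> 48 -> 20
Step 4: curr=9, set curr.next=prev(18) | reversed so far: 9 -> 18 -> 48 -> 20
Step 5: curr=33, set curr.next=prev(9) | reversed so far: 33 -> 9 -> 18 -> 48 -> 20
Step 6: curr=40, set curr.next=prev(33) | reversed so far: 40 -> 33 -> 9 -> 18 -> 48 -> 20
Step 7: curr=9, set curr.next=prev(40) | reversed so far: 9 -> 40 -> 33 -> 9 -> 18 -> 48 -> 20

9 -> 40 -> 33 -> 9 -> 18 -> 48 -> 20 -> None


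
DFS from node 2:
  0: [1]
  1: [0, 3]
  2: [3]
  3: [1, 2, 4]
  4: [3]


Visit 2, push [3]
Visit 3, push [4, 1]
Visit 1, push [0]
Visit 0, push []
Visit 4, push []

DFS order: [2, 3, 1, 0, 4]


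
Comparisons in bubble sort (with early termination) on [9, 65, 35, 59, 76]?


Algorithm: bubble sort (with early termination)
Input: [9, 65, 35, 59, 76]
Sorted: [9, 35, 59, 65, 76]

7


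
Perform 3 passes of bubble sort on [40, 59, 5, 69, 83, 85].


Initial: [40, 59, 5, 69, 83, 85]
Pass 1: [40, 5, 59, 69, 83, 85] (1 swaps)
Pass 2: [5, 40, 59, 69, 83, 85] (1 swaps)
Pass 3: [5, 40, 59, 69, 83, 85] (0 swaps)

After 3 passes: [5, 40, 59, 69, 83, 85]


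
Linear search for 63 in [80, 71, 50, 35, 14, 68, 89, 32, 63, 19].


i=0: 80!=63
i=1: 71!=63
i=2: 50!=63
i=3: 35!=63
i=4: 14!=63
i=5: 68!=63
i=6: 89!=63
i=7: 32!=63
i=8: 63==63 found!

Found at 8, 9 comps


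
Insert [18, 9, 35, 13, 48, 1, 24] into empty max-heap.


Insert 18: [18]
Insert 9: [18, 9]
Insert 35: [35, 9, 18]
Insert 13: [35, 13, 18, 9]
Insert 48: [48, 35, 18, 9, 13]
Insert 1: [48, 35, 18, 9, 13, 1]
Insert 24: [48, 35, 24, 9, 13, 1, 18]

Final heap: [48, 35, 24, 9, 13, 1, 18]


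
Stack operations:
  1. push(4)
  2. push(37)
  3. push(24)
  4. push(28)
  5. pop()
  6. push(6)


push(4) -> [4]
push(37) -> [4, 37]
push(24) -> [4, 37, 24]
push(28) -> [4, 37, 24, 28]
pop()->28, [4, 37, 24]
push(6) -> [4, 37, 24, 6]

Final stack: [4, 37, 24, 6]


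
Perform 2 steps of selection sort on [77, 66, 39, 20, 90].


Initial: [77, 66, 39, 20, 90]
Step 1: min=20 at 3
  Swap: [20, 66, 39, 77, 90]
Step 2: min=39 at 2
  Swap: [20, 39, 66, 77, 90]

After 2 steps: [20, 39, 66, 77, 90]


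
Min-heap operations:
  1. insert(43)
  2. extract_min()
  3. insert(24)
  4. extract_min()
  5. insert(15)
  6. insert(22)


insert(43) -> [43]
extract_min()->43, []
insert(24) -> [24]
extract_min()->24, []
insert(15) -> [15]
insert(22) -> [15, 22]

Final heap: [15, 22]


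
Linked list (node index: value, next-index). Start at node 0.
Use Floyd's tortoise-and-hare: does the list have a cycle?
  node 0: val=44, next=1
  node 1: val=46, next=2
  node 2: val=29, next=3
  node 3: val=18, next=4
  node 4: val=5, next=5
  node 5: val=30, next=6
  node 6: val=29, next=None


Floyd's tortoise (slow, +1) and hare (fast, +2):
  init: slow=0, fast=0
  step 1: slow=1, fast=2
  step 2: slow=2, fast=4
  step 3: slow=3, fast=6
  step 4: fast -> None, no cycle

Cycle: no


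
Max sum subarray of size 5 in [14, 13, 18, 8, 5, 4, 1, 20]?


[0:5]: 58
[1:6]: 48
[2:7]: 36
[3:8]: 38

Max: 58 at [0:5]


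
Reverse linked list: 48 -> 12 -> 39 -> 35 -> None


Step 1: curr=48, set curr.next=prev(None) | reversed so far: 48
Step 2: curr=12, set curr.next=prev(48) | reversed so far: 12 -> 48
Step 3: curr=39, set curr.next=prev(12) | reversed so far: 39 -> 12 -> 48
Step 4: curr=35, set curr.next=prev(39) | reversed so far: 35 -> 39 -> 12 -> 48

35 -> 39 -> 12 -> 48 -> None


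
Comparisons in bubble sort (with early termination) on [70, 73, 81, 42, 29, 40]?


Algorithm: bubble sort (with early termination)
Input: [70, 73, 81, 42, 29, 40]
Sorted: [29, 40, 42, 70, 73, 81]

15


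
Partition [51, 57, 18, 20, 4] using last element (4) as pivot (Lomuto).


Pivot: 4
Place pivot at 0: [4, 57, 18, 20, 51]

Partitioned: [4, 57, 18, 20, 51]


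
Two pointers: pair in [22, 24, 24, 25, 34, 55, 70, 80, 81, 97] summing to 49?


lo=0(22)+hi=9(97)=119
lo=0(22)+hi=8(81)=103
lo=0(22)+hi=7(80)=102
lo=0(22)+hi=6(70)=92
lo=0(22)+hi=5(55)=77
lo=0(22)+hi=4(34)=56
lo=0(22)+hi=3(25)=47
lo=1(24)+hi=3(25)=49

Yes: 24+25=49


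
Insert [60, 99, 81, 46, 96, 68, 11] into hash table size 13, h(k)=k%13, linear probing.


Insert 60: h=8 -> slot 8
Insert 99: h=8, 1 probes -> slot 9
Insert 81: h=3 -> slot 3
Insert 46: h=7 -> slot 7
Insert 96: h=5 -> slot 5
Insert 68: h=3, 1 probes -> slot 4
Insert 11: h=11 -> slot 11

Table: [None, None, None, 81, 68, 96, None, 46, 60, 99, None, 11, None]


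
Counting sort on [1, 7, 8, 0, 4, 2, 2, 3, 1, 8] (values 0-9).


Input: [1, 7, 8, 0, 4, 2, 2, 3, 1, 8]
Counts: [1, 2, 2, 1, 1, 0, 0, 1, 2, 0]

Sorted: [0, 1, 1, 2, 2, 3, 4, 7, 8, 8]


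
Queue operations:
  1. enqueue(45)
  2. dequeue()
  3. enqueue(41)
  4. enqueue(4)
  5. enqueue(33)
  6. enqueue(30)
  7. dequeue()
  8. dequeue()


enqueue(45) -> [45]
dequeue()->45, []
enqueue(41) -> [41]
enqueue(4) -> [41, 4]
enqueue(33) -> [41, 4, 33]
enqueue(30) -> [41, 4, 33, 30]
dequeue()->41, [4, 33, 30]
dequeue()->4, [33, 30]

Final queue: [33, 30]


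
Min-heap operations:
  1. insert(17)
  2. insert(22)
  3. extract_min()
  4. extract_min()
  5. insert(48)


insert(17) -> [17]
insert(22) -> [17, 22]
extract_min()->17, [22]
extract_min()->22, []
insert(48) -> [48]

Final heap: [48]


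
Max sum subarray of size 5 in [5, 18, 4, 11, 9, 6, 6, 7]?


[0:5]: 47
[1:6]: 48
[2:7]: 36
[3:8]: 39

Max: 48 at [1:6]


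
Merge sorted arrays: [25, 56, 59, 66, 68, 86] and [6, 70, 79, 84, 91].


Take 6 from B
Take 25 from A
Take 56 from A
Take 59 from A
Take 66 from A
Take 68 from A
Take 70 from B
Take 79 from B
Take 84 from B
Take 86 from A

Merged: [6, 25, 56, 59, 66, 68, 70, 79, 84, 86, 91]


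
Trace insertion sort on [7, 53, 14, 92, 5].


Initial: [7, 53, 14, 92, 5]
Insert 53: [7, 53, 14, 92, 5]
Insert 14: [7, 14, 53, 92, 5]
Insert 92: [7, 14, 53, 92, 5]
Insert 5: [5, 7, 14, 53, 92]

Sorted: [5, 7, 14, 53, 92]


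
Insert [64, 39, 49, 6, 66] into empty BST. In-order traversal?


Insert 64: root
Insert 39: L from 64
Insert 49: L from 64 -> R from 39
Insert 6: L from 64 -> L from 39
Insert 66: R from 64

In-order: [6, 39, 49, 64, 66]


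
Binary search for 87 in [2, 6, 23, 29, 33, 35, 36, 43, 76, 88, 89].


Step 1: lo=0, hi=10, mid=5, val=35
Step 2: lo=6, hi=10, mid=8, val=76
Step 3: lo=9, hi=10, mid=9, val=88

Not found


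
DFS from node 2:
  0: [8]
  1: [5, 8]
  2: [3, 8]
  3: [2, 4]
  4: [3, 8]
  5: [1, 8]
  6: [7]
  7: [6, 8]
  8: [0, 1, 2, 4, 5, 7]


Visit 2, push [8, 3]
Visit 3, push [4]
Visit 4, push [8]
Visit 8, push [7, 5, 1, 0]
Visit 0, push []
Visit 1, push [5]
Visit 5, push []
Visit 7, push [6]
Visit 6, push []

DFS order: [2, 3, 4, 8, 0, 1, 5, 7, 6]


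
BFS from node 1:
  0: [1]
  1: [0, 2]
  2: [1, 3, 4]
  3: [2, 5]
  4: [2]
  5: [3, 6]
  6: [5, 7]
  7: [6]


Visit 1, enqueue [0, 2]
Visit 0, enqueue []
Visit 2, enqueue [3, 4]
Visit 3, enqueue [5]
Visit 4, enqueue []
Visit 5, enqueue [6]
Visit 6, enqueue [7]
Visit 7, enqueue []

BFS order: [1, 0, 2, 3, 4, 5, 6, 7]


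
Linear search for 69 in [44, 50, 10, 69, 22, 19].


i=0: 44!=69
i=1: 50!=69
i=2: 10!=69
i=3: 69==69 found!

Found at 3, 4 comps


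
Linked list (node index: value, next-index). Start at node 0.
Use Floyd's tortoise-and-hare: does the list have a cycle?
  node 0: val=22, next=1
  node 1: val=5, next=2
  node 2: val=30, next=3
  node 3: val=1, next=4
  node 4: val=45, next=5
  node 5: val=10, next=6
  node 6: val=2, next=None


Floyd's tortoise (slow, +1) and hare (fast, +2):
  init: slow=0, fast=0
  step 1: slow=1, fast=2
  step 2: slow=2, fast=4
  step 3: slow=3, fast=6
  step 4: fast -> None, no cycle

Cycle: no


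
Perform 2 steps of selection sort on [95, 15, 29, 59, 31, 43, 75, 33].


Initial: [95, 15, 29, 59, 31, 43, 75, 33]
Step 1: min=15 at 1
  Swap: [15, 95, 29, 59, 31, 43, 75, 33]
Step 2: min=29 at 2
  Swap: [15, 29, 95, 59, 31, 43, 75, 33]

After 2 steps: [15, 29, 95, 59, 31, 43, 75, 33]


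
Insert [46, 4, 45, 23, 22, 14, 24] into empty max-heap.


Insert 46: [46]
Insert 4: [46, 4]
Insert 45: [46, 4, 45]
Insert 23: [46, 23, 45, 4]
Insert 22: [46, 23, 45, 4, 22]
Insert 14: [46, 23, 45, 4, 22, 14]
Insert 24: [46, 23, 45, 4, 22, 14, 24]

Final heap: [46, 23, 45, 4, 22, 14, 24]


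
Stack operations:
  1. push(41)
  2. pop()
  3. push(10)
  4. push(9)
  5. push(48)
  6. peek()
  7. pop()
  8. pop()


push(41) -> [41]
pop()->41, []
push(10) -> [10]
push(9) -> [10, 9]
push(48) -> [10, 9, 48]
peek()->48
pop()->48, [10, 9]
pop()->9, [10]

Final stack: [10]


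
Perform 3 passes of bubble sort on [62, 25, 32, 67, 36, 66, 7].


Initial: [62, 25, 32, 67, 36, 66, 7]
Pass 1: [25, 32, 62, 36, 66, 7, 67] (5 swaps)
Pass 2: [25, 32, 36, 62, 7, 66, 67] (2 swaps)
Pass 3: [25, 32, 36, 7, 62, 66, 67] (1 swaps)

After 3 passes: [25, 32, 36, 7, 62, 66, 67]


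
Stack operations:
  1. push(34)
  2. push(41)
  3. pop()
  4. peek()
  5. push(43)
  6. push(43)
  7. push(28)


push(34) -> [34]
push(41) -> [34, 41]
pop()->41, [34]
peek()->34
push(43) -> [34, 43]
push(43) -> [34, 43, 43]
push(28) -> [34, 43, 43, 28]

Final stack: [34, 43, 43, 28]


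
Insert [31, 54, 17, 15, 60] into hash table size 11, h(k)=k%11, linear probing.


Insert 31: h=9 -> slot 9
Insert 54: h=10 -> slot 10
Insert 17: h=6 -> slot 6
Insert 15: h=4 -> slot 4
Insert 60: h=5 -> slot 5

Table: [None, None, None, None, 15, 60, 17, None, None, 31, 54]


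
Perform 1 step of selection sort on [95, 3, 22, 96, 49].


Initial: [95, 3, 22, 96, 49]
Step 1: min=3 at 1
  Swap: [3, 95, 22, 96, 49]

After 1 step: [3, 95, 22, 96, 49]


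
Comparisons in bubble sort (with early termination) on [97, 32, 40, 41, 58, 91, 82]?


Algorithm: bubble sort (with early termination)
Input: [97, 32, 40, 41, 58, 91, 82]
Sorted: [32, 40, 41, 58, 82, 91, 97]

15


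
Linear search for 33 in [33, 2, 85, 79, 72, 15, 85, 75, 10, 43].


i=0: 33==33 found!

Found at 0, 1 comps


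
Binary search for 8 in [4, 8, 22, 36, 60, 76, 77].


Step 1: lo=0, hi=6, mid=3, val=36
Step 2: lo=0, hi=2, mid=1, val=8

Found at index 1


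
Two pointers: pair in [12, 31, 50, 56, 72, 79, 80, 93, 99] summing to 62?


lo=0(12)+hi=8(99)=111
lo=0(12)+hi=7(93)=105
lo=0(12)+hi=6(80)=92
lo=0(12)+hi=5(79)=91
lo=0(12)+hi=4(72)=84
lo=0(12)+hi=3(56)=68
lo=0(12)+hi=2(50)=62

Yes: 12+50=62


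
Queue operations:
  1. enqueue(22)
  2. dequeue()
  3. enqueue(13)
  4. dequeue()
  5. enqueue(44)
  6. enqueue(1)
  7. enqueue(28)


enqueue(22) -> [22]
dequeue()->22, []
enqueue(13) -> [13]
dequeue()->13, []
enqueue(44) -> [44]
enqueue(1) -> [44, 1]
enqueue(28) -> [44, 1, 28]

Final queue: [44, 1, 28]


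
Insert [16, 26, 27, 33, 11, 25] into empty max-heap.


Insert 16: [16]
Insert 26: [26, 16]
Insert 27: [27, 16, 26]
Insert 33: [33, 27, 26, 16]
Insert 11: [33, 27, 26, 16, 11]
Insert 25: [33, 27, 26, 16, 11, 25]

Final heap: [33, 27, 26, 16, 11, 25]


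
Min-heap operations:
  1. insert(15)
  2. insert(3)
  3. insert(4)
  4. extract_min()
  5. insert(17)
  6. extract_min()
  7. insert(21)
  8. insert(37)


insert(15) -> [15]
insert(3) -> [3, 15]
insert(4) -> [3, 15, 4]
extract_min()->3, [4, 15]
insert(17) -> [4, 15, 17]
extract_min()->4, [15, 17]
insert(21) -> [15, 17, 21]
insert(37) -> [15, 17, 21, 37]

Final heap: [15, 17, 21, 37]


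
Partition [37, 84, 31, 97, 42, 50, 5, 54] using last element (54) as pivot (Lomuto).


Pivot: 54
  37 <= 54: advance i (no swap)
  31 <= 54: swap -> [37, 31, 84, 97, 42, 50, 5, 54]
  42 <= 54: swap -> [37, 31, 42, 97, 84, 50, 5, 54]
  50 <= 54: swap -> [37, 31, 42, 50, 84, 97, 5, 54]
  5 <= 54: swap -> [37, 31, 42, 50, 5, 97, 84, 54]
Place pivot at 5: [37, 31, 42, 50, 5, 54, 84, 97]

Partitioned: [37, 31, 42, 50, 5, 54, 84, 97]


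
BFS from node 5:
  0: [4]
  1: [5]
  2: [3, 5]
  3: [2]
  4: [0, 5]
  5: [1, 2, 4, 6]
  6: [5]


Visit 5, enqueue [1, 2, 4, 6]
Visit 1, enqueue []
Visit 2, enqueue [3]
Visit 4, enqueue [0]
Visit 6, enqueue []
Visit 3, enqueue []
Visit 0, enqueue []

BFS order: [5, 1, 2, 4, 6, 3, 0]


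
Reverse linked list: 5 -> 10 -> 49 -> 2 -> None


Step 1: curr=5, set curr.next=prev(None) | reversed so far: 5
Step 2: curr=10, set curr.next=prev(5) | reversed so far: 10 -> 5
Step 3: curr=49, set curr.next=prev(10) | reversed so far: 49 -> 10 -> 5
Step 4: curr=2, set curr.next=prev(49) | reversed so far: 2 -> 49 -> 10 -> 5

2 -> 49 -> 10 -> 5 -> None


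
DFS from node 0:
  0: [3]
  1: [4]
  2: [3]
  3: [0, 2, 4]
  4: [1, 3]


Visit 0, push [3]
Visit 3, push [4, 2]
Visit 2, push []
Visit 4, push [1]
Visit 1, push []

DFS order: [0, 3, 2, 4, 1]


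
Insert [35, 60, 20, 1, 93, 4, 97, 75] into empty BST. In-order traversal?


Insert 35: root
Insert 60: R from 35
Insert 20: L from 35
Insert 1: L from 35 -> L from 20
Insert 93: R from 35 -> R from 60
Insert 4: L from 35 -> L from 20 -> R from 1
Insert 97: R from 35 -> R from 60 -> R from 93
Insert 75: R from 35 -> R from 60 -> L from 93

In-order: [1, 4, 20, 35, 60, 75, 93, 97]


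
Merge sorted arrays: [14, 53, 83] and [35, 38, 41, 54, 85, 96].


Take 14 from A
Take 35 from B
Take 38 from B
Take 41 from B
Take 53 from A
Take 54 from B
Take 83 from A

Merged: [14, 35, 38, 41, 53, 54, 83, 85, 96]


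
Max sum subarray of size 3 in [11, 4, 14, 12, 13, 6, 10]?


[0:3]: 29
[1:4]: 30
[2:5]: 39
[3:6]: 31
[4:7]: 29

Max: 39 at [2:5]


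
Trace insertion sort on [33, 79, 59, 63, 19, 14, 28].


Initial: [33, 79, 59, 63, 19, 14, 28]
Insert 79: [33, 79, 59, 63, 19, 14, 28]
Insert 59: [33, 59, 79, 63, 19, 14, 28]
Insert 63: [33, 59, 63, 79, 19, 14, 28]
Insert 19: [19, 33, 59, 63, 79, 14, 28]
Insert 14: [14, 19, 33, 59, 63, 79, 28]
Insert 28: [14, 19, 28, 33, 59, 63, 79]

Sorted: [14, 19, 28, 33, 59, 63, 79]


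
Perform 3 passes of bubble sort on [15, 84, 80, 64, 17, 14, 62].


Initial: [15, 84, 80, 64, 17, 14, 62]
Pass 1: [15, 80, 64, 17, 14, 62, 84] (5 swaps)
Pass 2: [15, 64, 17, 14, 62, 80, 84] (4 swaps)
Pass 3: [15, 17, 14, 62, 64, 80, 84] (3 swaps)

After 3 passes: [15, 17, 14, 62, 64, 80, 84]


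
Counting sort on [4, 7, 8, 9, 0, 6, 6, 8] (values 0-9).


Input: [4, 7, 8, 9, 0, 6, 6, 8]
Counts: [1, 0, 0, 0, 1, 0, 2, 1, 2, 1]

Sorted: [0, 4, 6, 6, 7, 8, 8, 9]


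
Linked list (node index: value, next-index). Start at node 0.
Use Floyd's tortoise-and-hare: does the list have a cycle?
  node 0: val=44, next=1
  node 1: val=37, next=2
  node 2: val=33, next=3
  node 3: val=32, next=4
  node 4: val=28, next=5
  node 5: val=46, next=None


Floyd's tortoise (slow, +1) and hare (fast, +2):
  init: slow=0, fast=0
  step 1: slow=1, fast=2
  step 2: slow=2, fast=4
  step 3: fast 4->5->None, no cycle

Cycle: no


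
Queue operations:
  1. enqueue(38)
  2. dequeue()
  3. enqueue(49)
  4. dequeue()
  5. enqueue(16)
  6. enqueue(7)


enqueue(38) -> [38]
dequeue()->38, []
enqueue(49) -> [49]
dequeue()->49, []
enqueue(16) -> [16]
enqueue(7) -> [16, 7]

Final queue: [16, 7]


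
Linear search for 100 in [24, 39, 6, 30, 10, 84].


i=0: 24!=100
i=1: 39!=100
i=2: 6!=100
i=3: 30!=100
i=4: 10!=100
i=5: 84!=100

Not found, 6 comps


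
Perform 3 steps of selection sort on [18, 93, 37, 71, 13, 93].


Initial: [18, 93, 37, 71, 13, 93]
Step 1: min=13 at 4
  Swap: [13, 93, 37, 71, 18, 93]
Step 2: min=18 at 4
  Swap: [13, 18, 37, 71, 93, 93]
Step 3: min=37 at 2
  Swap: [13, 18, 37, 71, 93, 93]

After 3 steps: [13, 18, 37, 71, 93, 93]


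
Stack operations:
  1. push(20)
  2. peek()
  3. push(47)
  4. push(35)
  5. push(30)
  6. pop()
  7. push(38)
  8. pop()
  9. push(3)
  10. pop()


push(20) -> [20]
peek()->20
push(47) -> [20, 47]
push(35) -> [20, 47, 35]
push(30) -> [20, 47, 35, 30]
pop()->30, [20, 47, 35]
push(38) -> [20, 47, 35, 38]
pop()->38, [20, 47, 35]
push(3) -> [20, 47, 35, 3]
pop()->3, [20, 47, 35]

Final stack: [20, 47, 35]


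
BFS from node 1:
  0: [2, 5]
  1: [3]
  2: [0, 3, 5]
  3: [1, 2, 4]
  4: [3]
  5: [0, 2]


Visit 1, enqueue [3]
Visit 3, enqueue [2, 4]
Visit 2, enqueue [0, 5]
Visit 4, enqueue []
Visit 0, enqueue []
Visit 5, enqueue []

BFS order: [1, 3, 2, 4, 0, 5]


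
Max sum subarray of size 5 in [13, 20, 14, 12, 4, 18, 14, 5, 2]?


[0:5]: 63
[1:6]: 68
[2:7]: 62
[3:8]: 53
[4:9]: 43

Max: 68 at [1:6]


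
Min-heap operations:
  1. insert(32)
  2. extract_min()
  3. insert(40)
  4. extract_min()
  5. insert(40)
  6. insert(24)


insert(32) -> [32]
extract_min()->32, []
insert(40) -> [40]
extract_min()->40, []
insert(40) -> [40]
insert(24) -> [24, 40]

Final heap: [24, 40]


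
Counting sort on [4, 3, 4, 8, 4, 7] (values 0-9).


Input: [4, 3, 4, 8, 4, 7]
Counts: [0, 0, 0, 1, 3, 0, 0, 1, 1, 0]

Sorted: [3, 4, 4, 4, 7, 8]


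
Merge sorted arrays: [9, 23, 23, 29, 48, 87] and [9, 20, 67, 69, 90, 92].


Take 9 from A
Take 9 from B
Take 20 from B
Take 23 from A
Take 23 from A
Take 29 from A
Take 48 from A
Take 67 from B
Take 69 from B
Take 87 from A

Merged: [9, 9, 20, 23, 23, 29, 48, 67, 69, 87, 90, 92]


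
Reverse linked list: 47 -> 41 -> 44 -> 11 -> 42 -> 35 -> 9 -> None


Step 1: curr=47, set curr.next=prev(None) | reversed so far: 47
Step 2: curr=41, set curr.next=prev(47) | reversed so far: 41 -> 47
Step 3: curr=44, set curr.next=prev(41) | reversed so far: 44 -> 41 -> 47
Step 4: curr=11, set curr.next=prev(44) | reversed so far: 11 -> 44 -> 41 -> 47
Step 5: curr=42, set curr.next=prev(11) | reversed so far: 42 -> 11 -> 44 -> 41 -> 47
Step 6: curr=35, set curr.next=prev(42) | reversed so far: 35 -> 42 -> 11 -> 44 -> 41 -> 47
Step 7: curr=9, set curr.next=prev(35) | reversed so far: 9 -> 35 -> 42 -> 11 -> 44 -> 41 -> 47

9 -> 35 -> 42 -> 11 -> 44 -> 41 -> 47 -> None


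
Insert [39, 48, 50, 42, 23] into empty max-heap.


Insert 39: [39]
Insert 48: [48, 39]
Insert 50: [50, 39, 48]
Insert 42: [50, 42, 48, 39]
Insert 23: [50, 42, 48, 39, 23]

Final heap: [50, 42, 48, 39, 23]


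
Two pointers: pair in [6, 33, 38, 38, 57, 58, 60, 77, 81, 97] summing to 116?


lo=0(6)+hi=9(97)=103
lo=1(33)+hi=9(97)=130
lo=1(33)+hi=8(81)=114
lo=2(38)+hi=8(81)=119
lo=2(38)+hi=7(77)=115
lo=3(38)+hi=7(77)=115
lo=4(57)+hi=7(77)=134
lo=4(57)+hi=6(60)=117
lo=4(57)+hi=5(58)=115

No pair found


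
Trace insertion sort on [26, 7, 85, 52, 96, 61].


Initial: [26, 7, 85, 52, 96, 61]
Insert 7: [7, 26, 85, 52, 96, 61]
Insert 85: [7, 26, 85, 52, 96, 61]
Insert 52: [7, 26, 52, 85, 96, 61]
Insert 96: [7, 26, 52, 85, 96, 61]
Insert 61: [7, 26, 52, 61, 85, 96]

Sorted: [7, 26, 52, 61, 85, 96]


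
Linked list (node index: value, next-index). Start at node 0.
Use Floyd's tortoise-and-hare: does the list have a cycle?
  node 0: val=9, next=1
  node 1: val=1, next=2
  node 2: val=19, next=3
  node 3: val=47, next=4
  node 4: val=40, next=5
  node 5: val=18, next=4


Floyd's tortoise (slow, +1) and hare (fast, +2):
  init: slow=0, fast=0
  step 1: slow=1, fast=2
  step 2: slow=2, fast=4
  step 3: slow=3, fast=4
  step 4: slow=4, fast=4
  slow == fast at node 4: cycle detected

Cycle: yes


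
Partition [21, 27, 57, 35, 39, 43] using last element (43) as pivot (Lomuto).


Pivot: 43
  21 <= 43: advance i (no swap)
  27 <= 43: advance i (no swap)
  35 <= 43: swap -> [21, 27, 35, 57, 39, 43]
  39 <= 43: swap -> [21, 27, 35, 39, 57, 43]
Place pivot at 4: [21, 27, 35, 39, 43, 57]

Partitioned: [21, 27, 35, 39, 43, 57]


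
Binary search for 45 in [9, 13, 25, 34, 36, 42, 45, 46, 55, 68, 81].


Step 1: lo=0, hi=10, mid=5, val=42
Step 2: lo=6, hi=10, mid=8, val=55
Step 3: lo=6, hi=7, mid=6, val=45

Found at index 6


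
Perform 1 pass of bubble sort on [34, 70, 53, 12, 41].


Initial: [34, 70, 53, 12, 41]
Pass 1: [34, 53, 12, 41, 70] (3 swaps)

After 1 pass: [34, 53, 12, 41, 70]


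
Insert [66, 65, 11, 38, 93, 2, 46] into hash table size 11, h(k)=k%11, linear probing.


Insert 66: h=0 -> slot 0
Insert 65: h=10 -> slot 10
Insert 11: h=0, 1 probes -> slot 1
Insert 38: h=5 -> slot 5
Insert 93: h=5, 1 probes -> slot 6
Insert 2: h=2 -> slot 2
Insert 46: h=2, 1 probes -> slot 3

Table: [66, 11, 2, 46, None, 38, 93, None, None, None, 65]


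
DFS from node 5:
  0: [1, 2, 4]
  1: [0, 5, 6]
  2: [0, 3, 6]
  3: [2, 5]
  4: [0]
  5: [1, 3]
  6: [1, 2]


Visit 5, push [3, 1]
Visit 1, push [6, 0]
Visit 0, push [4, 2]
Visit 2, push [6, 3]
Visit 3, push []
Visit 6, push []
Visit 4, push []

DFS order: [5, 1, 0, 2, 3, 6, 4]


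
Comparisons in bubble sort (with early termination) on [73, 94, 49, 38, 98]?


Algorithm: bubble sort (with early termination)
Input: [73, 94, 49, 38, 98]
Sorted: [38, 49, 73, 94, 98]

10


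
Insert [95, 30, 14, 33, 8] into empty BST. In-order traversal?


Insert 95: root
Insert 30: L from 95
Insert 14: L from 95 -> L from 30
Insert 33: L from 95 -> R from 30
Insert 8: L from 95 -> L from 30 -> L from 14

In-order: [8, 14, 30, 33, 95]


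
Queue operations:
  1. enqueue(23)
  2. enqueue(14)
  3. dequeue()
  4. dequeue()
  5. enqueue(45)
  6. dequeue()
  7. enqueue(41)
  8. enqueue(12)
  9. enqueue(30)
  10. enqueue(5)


enqueue(23) -> [23]
enqueue(14) -> [23, 14]
dequeue()->23, [14]
dequeue()->14, []
enqueue(45) -> [45]
dequeue()->45, []
enqueue(41) -> [41]
enqueue(12) -> [41, 12]
enqueue(30) -> [41, 12, 30]
enqueue(5) -> [41, 12, 30, 5]

Final queue: [41, 12, 30, 5]


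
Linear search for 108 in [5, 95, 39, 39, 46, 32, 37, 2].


i=0: 5!=108
i=1: 95!=108
i=2: 39!=108
i=3: 39!=108
i=4: 46!=108
i=5: 32!=108
i=6: 37!=108
i=7: 2!=108

Not found, 8 comps


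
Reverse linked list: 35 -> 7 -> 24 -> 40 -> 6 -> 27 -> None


Step 1: curr=35, set curr.next=prev(None) | reversed so far: 35
Step 2: curr=7, set curr.next=prev(35) | reversed so far: 7 -> 35
Step 3: curr=24, set curr.next=prev(7) | reversed so far: 24 -> 7 -> 35
Step 4: curr=40, set curr.next=prev(24) | reversed so far: 40 -> 24 -> 7 -> 35
Step 5: curr=6, set curr.next=prev(40) | reversed so far: 6 -> 40 -> 24 -> 7 -> 35
Step 6: curr=27, set curr.next=prev(6) | reversed so far: 27 -> 6 -> 40 -> 24 -> 7 -> 35

27 -> 6 -> 40 -> 24 -> 7 -> 35 -> None


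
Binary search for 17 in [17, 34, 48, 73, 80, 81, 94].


Step 1: lo=0, hi=6, mid=3, val=73
Step 2: lo=0, hi=2, mid=1, val=34
Step 3: lo=0, hi=0, mid=0, val=17

Found at index 0


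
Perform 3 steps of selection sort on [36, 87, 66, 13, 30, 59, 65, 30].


Initial: [36, 87, 66, 13, 30, 59, 65, 30]
Step 1: min=13 at 3
  Swap: [13, 87, 66, 36, 30, 59, 65, 30]
Step 2: min=30 at 4
  Swap: [13, 30, 66, 36, 87, 59, 65, 30]
Step 3: min=30 at 7
  Swap: [13, 30, 30, 36, 87, 59, 65, 66]

After 3 steps: [13, 30, 30, 36, 87, 59, 65, 66]


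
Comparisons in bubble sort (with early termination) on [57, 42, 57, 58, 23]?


Algorithm: bubble sort (with early termination)
Input: [57, 42, 57, 58, 23]
Sorted: [23, 42, 57, 57, 58]

10


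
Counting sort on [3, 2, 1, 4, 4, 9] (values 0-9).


Input: [3, 2, 1, 4, 4, 9]
Counts: [0, 1, 1, 1, 2, 0, 0, 0, 0, 1]

Sorted: [1, 2, 3, 4, 4, 9]


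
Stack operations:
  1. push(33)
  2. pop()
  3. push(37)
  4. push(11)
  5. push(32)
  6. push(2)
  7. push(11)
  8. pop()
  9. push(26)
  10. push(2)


push(33) -> [33]
pop()->33, []
push(37) -> [37]
push(11) -> [37, 11]
push(32) -> [37, 11, 32]
push(2) -> [37, 11, 32, 2]
push(11) -> [37, 11, 32, 2, 11]
pop()->11, [37, 11, 32, 2]
push(26) -> [37, 11, 32, 2, 26]
push(2) -> [37, 11, 32, 2, 26, 2]

Final stack: [37, 11, 32, 2, 26, 2]


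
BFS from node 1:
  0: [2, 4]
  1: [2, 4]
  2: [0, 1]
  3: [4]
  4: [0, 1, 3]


Visit 1, enqueue [2, 4]
Visit 2, enqueue [0]
Visit 4, enqueue [3]
Visit 0, enqueue []
Visit 3, enqueue []

BFS order: [1, 2, 4, 0, 3]


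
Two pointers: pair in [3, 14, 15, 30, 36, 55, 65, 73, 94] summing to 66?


lo=0(3)+hi=8(94)=97
lo=0(3)+hi=7(73)=76
lo=0(3)+hi=6(65)=68
lo=0(3)+hi=5(55)=58
lo=1(14)+hi=5(55)=69
lo=1(14)+hi=4(36)=50
lo=2(15)+hi=4(36)=51
lo=3(30)+hi=4(36)=66

Yes: 30+36=66


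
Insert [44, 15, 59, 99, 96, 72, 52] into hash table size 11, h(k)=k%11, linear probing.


Insert 44: h=0 -> slot 0
Insert 15: h=4 -> slot 4
Insert 59: h=4, 1 probes -> slot 5
Insert 99: h=0, 1 probes -> slot 1
Insert 96: h=8 -> slot 8
Insert 72: h=6 -> slot 6
Insert 52: h=8, 1 probes -> slot 9

Table: [44, 99, None, None, 15, 59, 72, None, 96, 52, None]


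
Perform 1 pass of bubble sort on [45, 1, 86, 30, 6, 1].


Initial: [45, 1, 86, 30, 6, 1]
Pass 1: [1, 45, 30, 6, 1, 86] (4 swaps)

After 1 pass: [1, 45, 30, 6, 1, 86]


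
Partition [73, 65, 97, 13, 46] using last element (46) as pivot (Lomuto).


Pivot: 46
  13 <= 46: swap -> [13, 65, 97, 73, 46]
Place pivot at 1: [13, 46, 97, 73, 65]

Partitioned: [13, 46, 97, 73, 65]


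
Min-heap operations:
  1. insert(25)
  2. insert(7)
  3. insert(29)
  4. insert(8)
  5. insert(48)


insert(25) -> [25]
insert(7) -> [7, 25]
insert(29) -> [7, 25, 29]
insert(8) -> [7, 8, 29, 25]
insert(48) -> [7, 8, 29, 25, 48]

Final heap: [7, 8, 29, 25, 48]


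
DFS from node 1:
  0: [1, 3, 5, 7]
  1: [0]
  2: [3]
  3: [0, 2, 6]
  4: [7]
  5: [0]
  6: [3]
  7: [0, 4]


Visit 1, push [0]
Visit 0, push [7, 5, 3]
Visit 3, push [6, 2]
Visit 2, push []
Visit 6, push []
Visit 5, push []
Visit 7, push [4]
Visit 4, push []

DFS order: [1, 0, 3, 2, 6, 5, 7, 4]


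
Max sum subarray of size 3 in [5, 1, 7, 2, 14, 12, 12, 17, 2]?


[0:3]: 13
[1:4]: 10
[2:5]: 23
[3:6]: 28
[4:7]: 38
[5:8]: 41
[6:9]: 31

Max: 41 at [5:8]


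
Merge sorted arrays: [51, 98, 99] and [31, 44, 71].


Take 31 from B
Take 44 from B
Take 51 from A
Take 71 from B

Merged: [31, 44, 51, 71, 98, 99]


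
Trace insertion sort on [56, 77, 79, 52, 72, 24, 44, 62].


Initial: [56, 77, 79, 52, 72, 24, 44, 62]
Insert 77: [56, 77, 79, 52, 72, 24, 44, 62]
Insert 79: [56, 77, 79, 52, 72, 24, 44, 62]
Insert 52: [52, 56, 77, 79, 72, 24, 44, 62]
Insert 72: [52, 56, 72, 77, 79, 24, 44, 62]
Insert 24: [24, 52, 56, 72, 77, 79, 44, 62]
Insert 44: [24, 44, 52, 56, 72, 77, 79, 62]
Insert 62: [24, 44, 52, 56, 62, 72, 77, 79]

Sorted: [24, 44, 52, 56, 62, 72, 77, 79]


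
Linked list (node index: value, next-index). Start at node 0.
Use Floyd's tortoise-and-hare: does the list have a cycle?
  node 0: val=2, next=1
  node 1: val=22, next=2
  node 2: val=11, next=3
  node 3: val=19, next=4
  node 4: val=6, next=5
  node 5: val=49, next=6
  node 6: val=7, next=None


Floyd's tortoise (slow, +1) and hare (fast, +2):
  init: slow=0, fast=0
  step 1: slow=1, fast=2
  step 2: slow=2, fast=4
  step 3: slow=3, fast=6
  step 4: fast -> None, no cycle

Cycle: no


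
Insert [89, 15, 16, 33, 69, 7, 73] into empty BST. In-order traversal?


Insert 89: root
Insert 15: L from 89
Insert 16: L from 89 -> R from 15
Insert 33: L from 89 -> R from 15 -> R from 16
Insert 69: L from 89 -> R from 15 -> R from 16 -> R from 33
Insert 7: L from 89 -> L from 15
Insert 73: L from 89 -> R from 15 -> R from 16 -> R from 33 -> R from 69

In-order: [7, 15, 16, 33, 69, 73, 89]


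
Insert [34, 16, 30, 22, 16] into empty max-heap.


Insert 34: [34]
Insert 16: [34, 16]
Insert 30: [34, 16, 30]
Insert 22: [34, 22, 30, 16]
Insert 16: [34, 22, 30, 16, 16]

Final heap: [34, 22, 30, 16, 16]


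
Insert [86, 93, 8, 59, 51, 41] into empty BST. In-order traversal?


Insert 86: root
Insert 93: R from 86
Insert 8: L from 86
Insert 59: L from 86 -> R from 8
Insert 51: L from 86 -> R from 8 -> L from 59
Insert 41: L from 86 -> R from 8 -> L from 59 -> L from 51

In-order: [8, 41, 51, 59, 86, 93]


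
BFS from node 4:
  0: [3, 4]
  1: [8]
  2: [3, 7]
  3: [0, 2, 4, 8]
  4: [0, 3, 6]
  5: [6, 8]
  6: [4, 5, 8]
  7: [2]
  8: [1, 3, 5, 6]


Visit 4, enqueue [0, 3, 6]
Visit 0, enqueue []
Visit 3, enqueue [2, 8]
Visit 6, enqueue [5]
Visit 2, enqueue [7]
Visit 8, enqueue [1]
Visit 5, enqueue []
Visit 7, enqueue []
Visit 1, enqueue []

BFS order: [4, 0, 3, 6, 2, 8, 5, 7, 1]


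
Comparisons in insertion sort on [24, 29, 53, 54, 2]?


Algorithm: insertion sort
Input: [24, 29, 53, 54, 2]
Sorted: [2, 24, 29, 53, 54]

7


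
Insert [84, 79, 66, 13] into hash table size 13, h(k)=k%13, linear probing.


Insert 84: h=6 -> slot 6
Insert 79: h=1 -> slot 1
Insert 66: h=1, 1 probes -> slot 2
Insert 13: h=0 -> slot 0

Table: [13, 79, 66, None, None, None, 84, None, None, None, None, None, None]


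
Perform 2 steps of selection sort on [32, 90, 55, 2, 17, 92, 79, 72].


Initial: [32, 90, 55, 2, 17, 92, 79, 72]
Step 1: min=2 at 3
  Swap: [2, 90, 55, 32, 17, 92, 79, 72]
Step 2: min=17 at 4
  Swap: [2, 17, 55, 32, 90, 92, 79, 72]

After 2 steps: [2, 17, 55, 32, 90, 92, 79, 72]


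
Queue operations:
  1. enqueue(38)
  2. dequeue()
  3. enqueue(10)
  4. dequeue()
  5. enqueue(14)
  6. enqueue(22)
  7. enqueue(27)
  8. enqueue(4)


enqueue(38) -> [38]
dequeue()->38, []
enqueue(10) -> [10]
dequeue()->10, []
enqueue(14) -> [14]
enqueue(22) -> [14, 22]
enqueue(27) -> [14, 22, 27]
enqueue(4) -> [14, 22, 27, 4]

Final queue: [14, 22, 27, 4]


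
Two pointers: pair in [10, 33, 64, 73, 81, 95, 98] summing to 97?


lo=0(10)+hi=6(98)=108
lo=0(10)+hi=5(95)=105
lo=0(10)+hi=4(81)=91
lo=1(33)+hi=4(81)=114
lo=1(33)+hi=3(73)=106
lo=1(33)+hi=2(64)=97

Yes: 33+64=97


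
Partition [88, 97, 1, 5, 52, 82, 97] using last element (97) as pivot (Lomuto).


Pivot: 97
  88 <= 97: advance i (no swap)
  97 <= 97: advance i (no swap)
  1 <= 97: advance i (no swap)
  5 <= 97: advance i (no swap)
  52 <= 97: advance i (no swap)
  82 <= 97: advance i (no swap)
Place pivot at 6: [88, 97, 1, 5, 52, 82, 97]

Partitioned: [88, 97, 1, 5, 52, 82, 97]


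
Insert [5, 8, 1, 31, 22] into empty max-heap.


Insert 5: [5]
Insert 8: [8, 5]
Insert 1: [8, 5, 1]
Insert 31: [31, 8, 1, 5]
Insert 22: [31, 22, 1, 5, 8]

Final heap: [31, 22, 1, 5, 8]


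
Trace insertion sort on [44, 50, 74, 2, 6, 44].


Initial: [44, 50, 74, 2, 6, 44]
Insert 50: [44, 50, 74, 2, 6, 44]
Insert 74: [44, 50, 74, 2, 6, 44]
Insert 2: [2, 44, 50, 74, 6, 44]
Insert 6: [2, 6, 44, 50, 74, 44]
Insert 44: [2, 6, 44, 44, 50, 74]

Sorted: [2, 6, 44, 44, 50, 74]


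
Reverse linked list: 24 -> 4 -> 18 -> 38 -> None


Step 1: curr=24, set curr.next=prev(None) | reversed so far: 24
Step 2: curr=4, set curr.next=prev(24) | reversed so far: 4 -> 24
Step 3: curr=18, set curr.next=prev(4) | reversed so far: 18 -> 4 -> 24
Step 4: curr=38, set curr.next=prev(18) | reversed so far: 38 -> 18 -> 4 -> 24

38 -> 18 -> 4 -> 24 -> None


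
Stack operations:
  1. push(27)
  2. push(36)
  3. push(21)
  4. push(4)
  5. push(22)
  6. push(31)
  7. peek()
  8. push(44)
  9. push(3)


push(27) -> [27]
push(36) -> [27, 36]
push(21) -> [27, 36, 21]
push(4) -> [27, 36, 21, 4]
push(22) -> [27, 36, 21, 4, 22]
push(31) -> [27, 36, 21, 4, 22, 31]
peek()->31
push(44) -> [27, 36, 21, 4, 22, 31, 44]
push(3) -> [27, 36, 21, 4, 22, 31, 44, 3]

Final stack: [27, 36, 21, 4, 22, 31, 44, 3]


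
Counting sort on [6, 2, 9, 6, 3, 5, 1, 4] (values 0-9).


Input: [6, 2, 9, 6, 3, 5, 1, 4]
Counts: [0, 1, 1, 1, 1, 1, 2, 0, 0, 1]

Sorted: [1, 2, 3, 4, 5, 6, 6, 9]


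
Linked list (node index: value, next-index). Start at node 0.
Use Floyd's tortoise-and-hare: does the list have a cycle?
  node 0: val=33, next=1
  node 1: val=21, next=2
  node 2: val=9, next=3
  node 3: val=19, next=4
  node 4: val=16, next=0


Floyd's tortoise (slow, +1) and hare (fast, +2):
  init: slow=0, fast=0
  step 1: slow=1, fast=2
  step 2: slow=2, fast=4
  step 3: slow=3, fast=1
  step 4: slow=4, fast=3
  step 5: slow=0, fast=0
  slow == fast at node 0: cycle detected

Cycle: yes


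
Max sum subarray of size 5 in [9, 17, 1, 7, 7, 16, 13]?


[0:5]: 41
[1:6]: 48
[2:7]: 44

Max: 48 at [1:6]


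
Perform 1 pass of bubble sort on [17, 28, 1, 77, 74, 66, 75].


Initial: [17, 28, 1, 77, 74, 66, 75]
Pass 1: [17, 1, 28, 74, 66, 75, 77] (4 swaps)

After 1 pass: [17, 1, 28, 74, 66, 75, 77]


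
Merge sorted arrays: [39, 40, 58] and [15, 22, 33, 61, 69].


Take 15 from B
Take 22 from B
Take 33 from B
Take 39 from A
Take 40 from A
Take 58 from A

Merged: [15, 22, 33, 39, 40, 58, 61, 69]


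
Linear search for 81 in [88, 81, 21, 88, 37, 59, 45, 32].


i=0: 88!=81
i=1: 81==81 found!

Found at 1, 2 comps
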